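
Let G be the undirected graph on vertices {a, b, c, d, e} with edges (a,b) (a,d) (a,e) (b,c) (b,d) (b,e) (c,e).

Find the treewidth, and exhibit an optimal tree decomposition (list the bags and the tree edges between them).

The largest bag has 3 vertices, giving width 2; this decomposition certifies tw(G) ≤ 2. For the lower bound, the 3 vertices {a, b, d} are pairwise adjacent, and any tree decomposition puts a clique entirely inside one bag — forcing width ≥ 2. Therefore the treewidth is 2.

Treewidth 2.
Bags: B1 = {b, c, e}  B2 = {a, b, e}  B3 = {a, b, d}
Tree: B1–B2, B2–B3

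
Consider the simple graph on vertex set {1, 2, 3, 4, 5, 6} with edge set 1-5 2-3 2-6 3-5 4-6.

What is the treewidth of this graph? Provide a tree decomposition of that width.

Every bag has size at most 2, so the width is 2 − 1 = 1 and tw(G) ≤ 1. Any graph with an edge has treewidth ≥ 1, and G has the edge 1–5. Therefore the treewidth is 1.

Treewidth 1.
One such decomposition:
Bags: B1 = {1, 5}  B2 = {3, 5}  B3 = {2, 3}  B4 = {2, 6}  B5 = {4, 6}
Tree: B1–B2, B2–B3, B3–B4, B4–B5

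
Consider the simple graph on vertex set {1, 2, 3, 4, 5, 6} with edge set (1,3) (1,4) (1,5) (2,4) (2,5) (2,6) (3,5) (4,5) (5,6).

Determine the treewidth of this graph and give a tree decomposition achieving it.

Treewidth 2.
One such decomposition:
Bags: B1 = {1, 4, 5}  B2 = {2, 4, 5}  B3 = {1, 3, 5}  B4 = {2, 5, 6}
Tree: B1–B2, B1–B3, B2–B4

Every bag has size at most 3, so the width is 3 − 1 = 2 and tw(G) ≤ 2. On the other hand G contains the 3-clique {1, 3, 5}. A clique must lie in a single bag of any decomposition, so no decomposition can have width below 2. Combining the bounds, tw(G) = 2.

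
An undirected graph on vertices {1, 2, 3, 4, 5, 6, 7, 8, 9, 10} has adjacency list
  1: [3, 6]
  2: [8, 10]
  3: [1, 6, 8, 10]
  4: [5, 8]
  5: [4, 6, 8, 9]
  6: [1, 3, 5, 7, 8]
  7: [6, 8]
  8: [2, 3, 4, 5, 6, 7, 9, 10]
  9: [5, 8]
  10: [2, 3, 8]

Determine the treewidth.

2

A width-2 tree decomposition is:
Bags: B1 = {3, 6, 8}  B2 = {3, 8, 10}  B3 = {5, 6, 8}  B4 = {6, 7, 8}  B5 = {5, 8, 9}  B6 = {1, 3, 6}  B7 = {4, 5, 8}  B8 = {2, 8, 10}
Tree: B1–B2, B1–B3, B1–B4, B3–B5, B1–B6, B5–B7, B2–B8
The largest bag has 3 vertices, giving width 2; this decomposition certifies tw(G) ≤ 2. On the other hand G contains the 3-clique {2, 8, 10}. A clique must lie in a single bag of any decomposition, so no decomposition can have width below 2. Therefore the treewidth is 2.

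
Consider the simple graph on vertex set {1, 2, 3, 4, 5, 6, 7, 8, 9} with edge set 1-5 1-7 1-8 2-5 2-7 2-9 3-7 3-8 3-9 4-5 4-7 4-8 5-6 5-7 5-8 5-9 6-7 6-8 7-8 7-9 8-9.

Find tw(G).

3

A width-3 tree decomposition is:
Bags: B1 = {2, 5, 7, 9}  B2 = {5, 7, 8, 9}  B3 = {4, 5, 7, 8}  B4 = {1, 5, 7, 8}  B5 = {5, 6, 7, 8}  B6 = {3, 7, 8, 9}
Tree: B1–B2, B2–B3, B3–B4, B2–B5, B2–B6
Every bag has size at most 4, so the width is 4 − 1 = 3 and tw(G) ≤ 3. On the other hand G contains the 4-clique {3, 7, 8, 9}. A clique must lie in a single bag of any decomposition, so no decomposition can have width below 3. The upper and lower bounds meet at 3, so that is the treewidth.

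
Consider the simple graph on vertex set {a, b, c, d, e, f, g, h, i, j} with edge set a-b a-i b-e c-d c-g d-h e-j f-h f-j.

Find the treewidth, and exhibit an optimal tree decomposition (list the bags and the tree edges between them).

Every bag has size at most 2, so the width is 2 − 1 = 1 and tw(G) ≤ 1. Any graph with an edge has treewidth ≥ 1, and G has the edge i–a. Combining the bounds, tw(G) = 1.

Treewidth 1.
One optimal decomposition is:
Bags: B1 = {a, i}  B2 = {a, b}  B3 = {b, e}  B4 = {e, j}  B5 = {f, j}  B6 = {f, h}  B7 = {d, h}  B8 = {c, d}  B9 = {c, g}
Tree: B1–B2, B2–B3, B3–B4, B4–B5, B5–B6, B6–B7, B7–B8, B8–B9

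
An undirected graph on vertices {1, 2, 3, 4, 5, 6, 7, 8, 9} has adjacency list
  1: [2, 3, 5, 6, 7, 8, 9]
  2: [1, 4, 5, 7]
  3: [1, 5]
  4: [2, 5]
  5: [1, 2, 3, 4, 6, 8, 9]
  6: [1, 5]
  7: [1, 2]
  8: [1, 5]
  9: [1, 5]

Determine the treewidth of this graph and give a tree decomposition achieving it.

Treewidth 2.
One such decomposition:
Bags: B1 = {1, 5, 6}  B2 = {1, 5, 8}  B3 = {1, 2, 5}  B4 = {2, 4, 5}  B5 = {1, 3, 5}  B6 = {1, 2, 7}  B7 = {1, 5, 9}
Tree: B1–B2, B1–B3, B3–B4, B3–B5, B3–B6, B1–B7

Every bag has size at most 3, so the width is 3 − 1 = 2 and tw(G) ≤ 2. On the other hand G contains the 3-clique {1, 2, 5}. A clique must lie in a single bag of any decomposition, so no decomposition can have width below 2. The upper and lower bounds meet at 2, so that is the treewidth.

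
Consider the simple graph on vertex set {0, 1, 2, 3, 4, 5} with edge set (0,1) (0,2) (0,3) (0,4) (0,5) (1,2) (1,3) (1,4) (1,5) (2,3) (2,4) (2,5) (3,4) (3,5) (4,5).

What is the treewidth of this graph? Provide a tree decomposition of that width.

A single bag containing all 6 vertices is trivially a valid decomposition of width 5. Conversely, {0, 1, 2, 3, 4, 5} is a clique of size 6, and the vertices of any clique must share a bag in every tree decomposition; so some bag has ≥ 6 vertices and tw(G) ≥ 5. Therefore the treewidth is 5.

Treewidth 5.
One such decomposition:
Bags: B1 = {0, 1, 2, 3, 4, 5}
Tree: (single bag)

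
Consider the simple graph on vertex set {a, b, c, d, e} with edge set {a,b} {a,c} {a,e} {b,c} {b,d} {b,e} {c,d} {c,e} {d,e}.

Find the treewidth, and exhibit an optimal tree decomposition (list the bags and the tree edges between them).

Every bag has size at most 4, so the width is 4 − 1 = 3 and tw(G) ≤ 3. On the other hand G contains the 4-clique {b, c, d, e}. A clique must lie in a single bag of any decomposition, so no decomposition can have width below 3. Combining the bounds, tw(G) = 3.

Treewidth 3.
One such decomposition:
Bags: B1 = {b, c, d, e}  B2 = {a, b, c, e}
Tree: B1–B2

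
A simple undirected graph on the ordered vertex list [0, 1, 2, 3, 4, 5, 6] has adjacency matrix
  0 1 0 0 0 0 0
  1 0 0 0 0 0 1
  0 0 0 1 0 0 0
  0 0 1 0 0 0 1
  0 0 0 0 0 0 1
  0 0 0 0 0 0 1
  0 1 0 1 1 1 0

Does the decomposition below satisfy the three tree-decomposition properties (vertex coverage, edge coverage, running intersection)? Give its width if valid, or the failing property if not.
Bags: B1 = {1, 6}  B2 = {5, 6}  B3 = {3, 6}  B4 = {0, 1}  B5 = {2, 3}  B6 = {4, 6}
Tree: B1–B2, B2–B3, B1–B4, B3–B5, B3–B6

Every vertex of G appears in some bag (union = {0, 1, 2, 3, 4, 5, 6}); every edge is covered by a bag; and for each vertex v the set of bags containing v is connected in the bag tree. The decomposition is therefore valid. The largest bag has 2 vertices, so the width is 1.

Yes; width 1.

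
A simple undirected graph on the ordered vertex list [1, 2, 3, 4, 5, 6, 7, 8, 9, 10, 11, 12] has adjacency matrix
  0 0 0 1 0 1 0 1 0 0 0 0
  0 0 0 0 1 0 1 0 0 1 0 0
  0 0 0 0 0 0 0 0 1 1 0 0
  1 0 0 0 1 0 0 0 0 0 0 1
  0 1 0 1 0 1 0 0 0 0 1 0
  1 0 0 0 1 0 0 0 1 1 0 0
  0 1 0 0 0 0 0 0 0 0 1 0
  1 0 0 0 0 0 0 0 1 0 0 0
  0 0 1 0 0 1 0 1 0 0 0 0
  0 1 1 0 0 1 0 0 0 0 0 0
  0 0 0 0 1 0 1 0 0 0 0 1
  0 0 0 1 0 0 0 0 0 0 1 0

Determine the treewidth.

3

A width-3 tree decomposition is:
Bags: B1 = {3, 8, 9, 10}  B2 = {6, 8, 9, 10}  B3 = {1, 6, 8, 10}  B4 = {1, 2, 6, 10}  B5 = {1, 2, 5, 6}  B6 = {1, 2, 4, 5}  B7 = {2, 4, 5, 7}  B8 = {4, 5, 7, 11}  B9 = {4, 7, 11, 12}
Tree: B1–B2, B2–B3, B3–B4, B4–B5, B5–B6, B6–B7, B7–B8, B8–B9
The largest bag has 4 vertices, giving width 3; this decomposition certifies tw(G) ≤ 3. For the lower bound: the 4 vertex sets {3,8,9}, {10}, {6}, {1,2,4,5} are disjoint, each induces a connected subgraph, and every pair is joined by at least one edge of G. Contracting each set to a single vertex therefore yields K_{4} as a minor, and since treewidth is minor-monotone, tw(G) ≥ tw(K_{4}) = 3. The upper and lower bounds meet at 3, so that is the treewidth.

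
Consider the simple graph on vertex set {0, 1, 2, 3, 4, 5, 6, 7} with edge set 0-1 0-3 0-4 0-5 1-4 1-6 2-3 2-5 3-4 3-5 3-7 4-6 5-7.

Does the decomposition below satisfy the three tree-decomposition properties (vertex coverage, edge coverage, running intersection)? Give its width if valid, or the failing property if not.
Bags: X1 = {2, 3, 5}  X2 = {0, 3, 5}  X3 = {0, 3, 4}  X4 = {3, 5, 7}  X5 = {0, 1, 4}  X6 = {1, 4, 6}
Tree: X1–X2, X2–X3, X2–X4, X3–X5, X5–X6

Vertex coverage: the bags together contain {0, 1, 2, 3, 4, 5, 6, 7}, the full vertex set. Edge coverage: each edge of G has both endpoints in at least one bag. Running intersection: for every vertex, the bags containing it form a connected subtree. All three properties hold, so this is a valid tree decomposition of width max|bag| − 1 = 2, and hence tw(G) ≤ 2.

Yes; width 2.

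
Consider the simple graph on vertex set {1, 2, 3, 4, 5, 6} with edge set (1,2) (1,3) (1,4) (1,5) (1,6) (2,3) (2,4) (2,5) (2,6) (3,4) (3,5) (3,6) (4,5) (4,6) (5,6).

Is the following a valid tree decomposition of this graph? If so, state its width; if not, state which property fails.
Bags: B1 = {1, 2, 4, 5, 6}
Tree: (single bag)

No — vertex 3 appears in no bag.

A tree decomposition must satisfy three properties: every vertex lies in some bag; for every edge, both endpoints lie together in some bag; and for every vertex, the bags containing it form a connected subtree. Here vertex 3 appears in no bag, so the decomposition is invalid.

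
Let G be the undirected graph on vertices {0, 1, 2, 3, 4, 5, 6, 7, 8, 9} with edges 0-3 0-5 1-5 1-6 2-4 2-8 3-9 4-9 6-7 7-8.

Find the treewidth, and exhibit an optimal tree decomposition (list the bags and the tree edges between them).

Each bag holds 3 vertices, so the decomposition has width 2, which upper-bounds the treewidth. The edges 1–5–0–3–9–4–2–8–7–6–1 form a cycle, so G is not a tree and its treewidth is at least 2. Hence tw(G) = 2 exactly.

Treewidth 2.
One optimal decomposition is:
Bags: B1 = {0, 1, 5}  B2 = {0, 1, 3}  B3 = {1, 3, 9}  B4 = {1, 4, 9}  B5 = {1, 2, 4}  B6 = {1, 2, 8}  B7 = {1, 7, 8}  B8 = {1, 6, 7}
Tree: B1–B2, B2–B3, B3–B4, B4–B5, B5–B6, B6–B7, B7–B8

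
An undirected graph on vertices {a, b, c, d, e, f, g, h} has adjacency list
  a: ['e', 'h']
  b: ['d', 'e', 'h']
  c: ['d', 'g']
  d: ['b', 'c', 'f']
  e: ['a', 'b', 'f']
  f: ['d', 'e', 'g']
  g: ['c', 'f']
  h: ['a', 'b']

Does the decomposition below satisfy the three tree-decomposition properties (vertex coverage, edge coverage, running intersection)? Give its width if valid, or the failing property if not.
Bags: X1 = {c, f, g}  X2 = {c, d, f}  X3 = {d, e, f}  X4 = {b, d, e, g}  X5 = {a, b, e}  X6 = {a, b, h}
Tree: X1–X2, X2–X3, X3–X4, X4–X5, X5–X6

A tree decomposition must satisfy three properties: every vertex lies in some bag; for every edge, both endpoints lie together in some bag; and for every vertex, the bags containing it form a connected subtree. Here bags containing vertex g are not connected in the tree, so the decomposition is invalid.

No — bags containing vertex g are not connected in the tree.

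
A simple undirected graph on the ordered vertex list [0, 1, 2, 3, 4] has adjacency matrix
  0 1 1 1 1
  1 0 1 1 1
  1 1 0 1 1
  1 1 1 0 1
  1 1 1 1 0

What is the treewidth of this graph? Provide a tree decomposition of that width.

Treewidth 4.
Bags: B1 = {0, 1, 2, 3, 4}
Tree: (single bag)

A single bag containing all 5 vertices is trivially a valid decomposition of width 4. For the lower bound, the 5 vertices {0, 1, 2, 3, 4} are pairwise adjacent, and any tree decomposition puts a clique entirely inside one bag — forcing width ≥ 4. Hence tw(G) = 4 exactly.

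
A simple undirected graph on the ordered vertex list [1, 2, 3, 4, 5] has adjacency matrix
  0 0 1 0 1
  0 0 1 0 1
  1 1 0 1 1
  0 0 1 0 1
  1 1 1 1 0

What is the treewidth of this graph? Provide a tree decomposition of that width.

Treewidth 2.
One such decomposition:
Bags: B1 = {1, 3, 5}  B2 = {3, 4, 5}  B3 = {2, 3, 5}
Tree: B1–B2, B1–B3

Each bag holds 3 vertices, so the decomposition has width 2, which upper-bounds the treewidth. For the lower bound, the 3 vertices {1, 3, 5} are pairwise adjacent, and any tree decomposition puts a clique entirely inside one bag — forcing width ≥ 2. Therefore the treewidth is 2.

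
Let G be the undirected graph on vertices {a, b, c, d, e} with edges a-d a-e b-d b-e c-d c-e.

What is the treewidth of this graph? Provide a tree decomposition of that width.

Treewidth 2.
One such decomposition:
Bags: B1 = {c, d, e}  B2 = {b, d, e}  B3 = {a, d, e}
Tree: B1–B2, B2–B3

Each bag holds 3 vertices, so the decomposition has width 2, which upper-bounds the treewidth. The edges c–e–b–d–c form a cycle, so G is not a tree and its treewidth is at least 2. Therefore the treewidth is 2.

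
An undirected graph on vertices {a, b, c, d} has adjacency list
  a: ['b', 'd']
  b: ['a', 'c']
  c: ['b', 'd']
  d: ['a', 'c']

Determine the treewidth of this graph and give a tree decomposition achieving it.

Treewidth 2.
Bags: B1 = {a, b, d}  B2 = {b, c, d}
Tree: B1–B2

Each bag holds 3 vertices, so the decomposition has width 2, which upper-bounds the treewidth. For the lower bound, G contains the cycle b–a–d–c–b, so G is not a forest; only forests have treewidth ≤ 1, hence tw(G) ≥ 2. Combining the bounds, tw(G) = 2.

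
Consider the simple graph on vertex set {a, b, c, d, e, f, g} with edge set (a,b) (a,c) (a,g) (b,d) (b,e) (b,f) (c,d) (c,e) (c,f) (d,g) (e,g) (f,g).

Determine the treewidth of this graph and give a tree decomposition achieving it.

Every bag has size at most 4, so the width is 4 − 1 = 3 and tw(G) ≤ 3. For the lower bound: the 4 vertex sets {b,e}, {a,g}, {c}, {d} are disjoint, each induces a connected subgraph, and every pair is joined by at least one edge of G. Contracting each set to a single vertex therefore yields K_{4} as a minor, and since treewidth is minor-monotone, tw(G) ≥ tw(K_{4}) = 3. Therefore the treewidth is 3.

Treewidth 3.
One optimal decomposition is:
Bags: B1 = {b, c, e, g}  B2 = {a, b, c, g}  B3 = {b, c, d, g}  B4 = {b, c, f, g}
Tree: B1–B2, B2–B3, B3–B4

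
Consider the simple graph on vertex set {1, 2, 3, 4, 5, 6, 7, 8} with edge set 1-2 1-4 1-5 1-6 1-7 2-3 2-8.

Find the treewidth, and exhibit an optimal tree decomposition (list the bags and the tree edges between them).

Treewidth 1.
One such decomposition:
Bags: B1 = {1, 2}  B2 = {1, 4}  B3 = {1, 5}  B4 = {1, 7}  B5 = {2, 8}  B6 = {1, 6}  B7 = {2, 3}
Tree: B1–B2, B1–B3, B3–B4, B1–B5, B4–B6, B5–B7

Every bag has size at most 2, so the width is 2 − 1 = 1 and tw(G) ≤ 1. Since G has at least one edge (e.g. 2–1), it is not an edgeless graph, so tw(G) ≥ 1. Hence tw(G) = 1 exactly.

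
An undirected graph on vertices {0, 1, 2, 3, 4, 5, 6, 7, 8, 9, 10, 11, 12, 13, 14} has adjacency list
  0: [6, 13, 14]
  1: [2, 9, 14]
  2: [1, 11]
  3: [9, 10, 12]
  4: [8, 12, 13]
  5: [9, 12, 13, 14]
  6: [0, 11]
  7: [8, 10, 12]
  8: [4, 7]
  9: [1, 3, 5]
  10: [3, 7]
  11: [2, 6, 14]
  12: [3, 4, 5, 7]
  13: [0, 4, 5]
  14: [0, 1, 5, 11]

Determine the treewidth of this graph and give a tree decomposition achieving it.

Each bag holds 4 vertices, so the decomposition has width 3, which upper-bounds the treewidth. For the lower bound: the 4 vertex sets {2,6,11}, {1}, {14}, {0,5,9,13} are disjoint, each induces a connected subgraph, and every pair is joined by at least one edge of G. Contracting each set to a single vertex therefore yields K_{4} as a minor, and since treewidth is minor-monotone, tw(G) ≥ tw(K_{4}) = 3. Hence tw(G) = 3 exactly.

Treewidth 3.
One optimal decomposition is:
Bags: B1 = {1, 2, 6, 11}  B2 = {1, 6, 11, 14}  B3 = {0, 1, 6, 14}  B4 = {0, 1, 9, 14}  B5 = {0, 5, 9, 14}  B6 = {0, 5, 9, 13}  B7 = {3, 5, 9, 13}  B8 = {3, 5, 12, 13}  B9 = {3, 4, 12, 13}  B10 = {3, 4, 10, 12}  B11 = {4, 7, 10, 12}  B12 = {4, 7, 8, 10}
Tree: B1–B2, B2–B3, B3–B4, B4–B5, B5–B6, B6–B7, B7–B8, B8–B9, B9–B10, B10–B11, B11–B12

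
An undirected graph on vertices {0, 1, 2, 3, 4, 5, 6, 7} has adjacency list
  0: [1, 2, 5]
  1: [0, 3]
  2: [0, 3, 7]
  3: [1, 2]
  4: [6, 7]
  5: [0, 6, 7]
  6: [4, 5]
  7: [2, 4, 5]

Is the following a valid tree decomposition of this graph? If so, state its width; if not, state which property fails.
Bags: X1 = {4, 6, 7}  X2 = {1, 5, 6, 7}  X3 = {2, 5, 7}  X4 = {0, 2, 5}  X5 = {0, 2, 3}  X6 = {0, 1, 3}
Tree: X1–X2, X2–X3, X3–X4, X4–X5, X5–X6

A tree decomposition must satisfy three properties: every vertex lies in some bag; for every edge, both endpoints lie together in some bag; and for every vertex, the bags containing it form a connected subtree. Here bags containing vertex 1 are not connected in the tree, so the decomposition is invalid.

No — bags containing vertex 1 are not connected in the tree.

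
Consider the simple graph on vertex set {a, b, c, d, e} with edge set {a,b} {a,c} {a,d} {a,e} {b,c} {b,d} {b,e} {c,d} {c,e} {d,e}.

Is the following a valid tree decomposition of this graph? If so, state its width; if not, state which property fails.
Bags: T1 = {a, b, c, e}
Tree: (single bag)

A tree decomposition must satisfy three properties: every vertex lies in some bag; for every edge, both endpoints lie together in some bag; and for every vertex, the bags containing it form a connected subtree. Here vertex d appears in no bag, so the decomposition is invalid.

No — vertex d appears in no bag.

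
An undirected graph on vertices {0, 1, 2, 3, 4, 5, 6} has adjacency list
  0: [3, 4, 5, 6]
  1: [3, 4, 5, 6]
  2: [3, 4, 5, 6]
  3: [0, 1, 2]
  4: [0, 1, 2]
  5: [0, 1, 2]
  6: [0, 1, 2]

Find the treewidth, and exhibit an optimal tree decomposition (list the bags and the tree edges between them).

Treewidth 3.
Bags: B1 = {0, 1, 2, 4}  B2 = {0, 1, 2, 5}  B3 = {0, 1, 2, 3}  B4 = {0, 1, 2, 6}
Tree: B1–B2, B2–B3, B3–B4

Each bag holds 4 vertices, so the decomposition has width 3, which upper-bounds the treewidth. For the lower bound: the 4 vertex sets {0,4}, {1,5}, {2}, {3} are disjoint, each induces a connected subgraph, and every pair is joined by at least one edge of G. Contracting each set to a single vertex therefore yields K_{4} as a minor, and since treewidth is minor-monotone, tw(G) ≥ tw(K_{4}) = 3. Combining the bounds, tw(G) = 3.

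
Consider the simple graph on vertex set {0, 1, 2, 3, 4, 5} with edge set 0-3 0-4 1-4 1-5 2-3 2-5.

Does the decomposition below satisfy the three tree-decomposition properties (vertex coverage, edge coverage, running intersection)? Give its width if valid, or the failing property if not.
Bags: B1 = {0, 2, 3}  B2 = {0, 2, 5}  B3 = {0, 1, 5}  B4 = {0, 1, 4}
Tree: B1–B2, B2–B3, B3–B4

Every vertex of G appears in some bag (union = {0, 1, 2, 3, 4, 5}); every edge is covered by a bag; and for each vertex v the set of bags containing v is connected in the bag tree. The decomposition is therefore valid. The largest bag has 3 vertices, so the width is 2.

Yes; width 2.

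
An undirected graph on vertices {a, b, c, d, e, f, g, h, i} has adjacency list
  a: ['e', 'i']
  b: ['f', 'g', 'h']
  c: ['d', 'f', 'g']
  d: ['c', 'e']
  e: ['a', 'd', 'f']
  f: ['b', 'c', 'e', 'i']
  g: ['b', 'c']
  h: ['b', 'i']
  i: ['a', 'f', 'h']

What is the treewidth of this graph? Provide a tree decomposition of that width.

Treewidth 3.
One such decomposition:
Bags: B1 = {b, c, g, h}  B2 = {b, c, f, h}  B3 = {c, f, h, i}  B4 = {c, d, f, i}  B5 = {d, e, f, i}  B6 = {a, d, e, i}
Tree: B1–B2, B2–B3, B3–B4, B4–B5, B5–B6

The largest bag has 4 vertices, giving width 3; this decomposition certifies tw(G) ≤ 3. For the lower bound: the 4 vertex sets {b,g,h}, {c}, {f}, {a,d,e,i} are disjoint, each induces a connected subgraph, and every pair is joined by at least one edge of G. Contracting each set to a single vertex therefore yields K_{4} as a minor, and since treewidth is minor-monotone, tw(G) ≥ tw(K_{4}) = 3. Hence tw(G) = 3 exactly.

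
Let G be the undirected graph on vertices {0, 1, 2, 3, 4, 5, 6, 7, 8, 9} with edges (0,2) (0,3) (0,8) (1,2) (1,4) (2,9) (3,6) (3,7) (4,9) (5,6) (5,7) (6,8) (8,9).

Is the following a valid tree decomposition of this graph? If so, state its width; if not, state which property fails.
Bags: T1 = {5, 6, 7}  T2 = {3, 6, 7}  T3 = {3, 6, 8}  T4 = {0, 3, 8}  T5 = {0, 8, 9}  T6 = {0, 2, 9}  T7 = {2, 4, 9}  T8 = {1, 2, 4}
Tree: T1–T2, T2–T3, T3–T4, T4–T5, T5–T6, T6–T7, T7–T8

Vertex coverage: the bags together contain {0, 1, 2, 3, 4, 5, 6, 7, 8, 9}, the full vertex set. Edge coverage: each edge of G has both endpoints in at least one bag. Running intersection: for every vertex, the bags containing it form a connected subtree. All three properties hold, so this is a valid tree decomposition of width max|bag| − 1 = 2, and hence tw(G) ≤ 2.

Yes; width 2.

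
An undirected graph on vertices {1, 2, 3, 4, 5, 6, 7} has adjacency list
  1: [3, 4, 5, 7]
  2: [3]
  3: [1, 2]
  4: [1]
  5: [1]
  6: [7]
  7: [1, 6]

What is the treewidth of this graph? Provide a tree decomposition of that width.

Each bag holds 2 vertices, so the decomposition has width 1, which upper-bounds the treewidth. G has an edge, so its treewidth is at least 1. Combining the bounds, tw(G) = 1.

Treewidth 1.
Bags: B1 = {1, 7}  B2 = {6, 7}  B3 = {1, 3}  B4 = {1, 5}  B5 = {2, 3}  B6 = {1, 4}
Tree: B1–B2, B1–B3, B3–B4, B3–B5, B1–B6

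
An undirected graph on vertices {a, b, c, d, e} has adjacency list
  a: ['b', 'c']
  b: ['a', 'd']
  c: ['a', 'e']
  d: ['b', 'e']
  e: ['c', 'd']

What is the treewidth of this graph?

A width-2 tree decomposition is:
Bags: B1 = {a, b, c}  B2 = {b, c, d}  B3 = {c, d, e}
Tree: B1–B2, B2–B3
Each bag holds 3 vertices, so the decomposition has width 2, which upper-bounds the treewidth. Since c–a–b–d–e–c is a cycle in G, G is not acyclic. Forests are exactly the graphs of treewidth ≤ 1, so tw(G) ≥ 2. Combining the bounds, tw(G) = 2.

2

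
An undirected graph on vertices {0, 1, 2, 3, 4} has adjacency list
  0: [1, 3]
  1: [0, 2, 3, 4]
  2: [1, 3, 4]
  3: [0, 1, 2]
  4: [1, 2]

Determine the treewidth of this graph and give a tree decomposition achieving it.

Treewidth 2.
One such decomposition:
Bags: B1 = {1, 2, 3}  B2 = {0, 1, 3}  B3 = {1, 2, 4}
Tree: B1–B2, B1–B3

The largest bag has 3 vertices, giving width 2; this decomposition certifies tw(G) ≤ 2. For the lower bound, the 3 vertices {0, 1, 3} are pairwise adjacent, and any tree decomposition puts a clique entirely inside one bag — forcing width ≥ 2. The upper and lower bounds meet at 2, so that is the treewidth.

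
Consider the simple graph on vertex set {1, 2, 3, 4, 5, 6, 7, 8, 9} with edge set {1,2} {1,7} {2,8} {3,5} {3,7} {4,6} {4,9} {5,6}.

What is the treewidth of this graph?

1

A width-1 tree decomposition is:
Bags: B1 = {4, 9}  B2 = {4, 6}  B3 = {5, 6}  B4 = {3, 5}  B5 = {3, 7}  B6 = {1, 7}  B7 = {1, 2}  B8 = {2, 8}
Tree: B1–B2, B2–B3, B3–B4, B4–B5, B5–B6, B6–B7, B7–B8
Each bag holds 2 vertices, so the decomposition has width 1, which upper-bounds the treewidth. Any graph with an edge has treewidth ≥ 1, and G has the edge 9–4. The upper and lower bounds meet at 1, so that is the treewidth.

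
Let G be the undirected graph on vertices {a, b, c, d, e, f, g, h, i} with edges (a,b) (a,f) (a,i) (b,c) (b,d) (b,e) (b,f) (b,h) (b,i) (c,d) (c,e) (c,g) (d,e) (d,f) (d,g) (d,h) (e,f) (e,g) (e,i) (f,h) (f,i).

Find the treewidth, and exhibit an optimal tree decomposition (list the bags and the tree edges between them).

The largest bag has 4 vertices, giving width 3; this decomposition certifies tw(G) ≤ 3. On the other hand G contains the 4-clique {c, d, e, g}. A clique must lie in a single bag of any decomposition, so no decomposition can have width below 3. Hence tw(G) = 3 exactly.

Treewidth 3.
One such decomposition:
Bags: B1 = {b, d, f, h}  B2 = {b, d, e, f}  B3 = {b, e, f, i}  B4 = {b, c, d, e}  B5 = {c, d, e, g}  B6 = {a, b, f, i}
Tree: B1–B2, B2–B3, B2–B4, B4–B5, B3–B6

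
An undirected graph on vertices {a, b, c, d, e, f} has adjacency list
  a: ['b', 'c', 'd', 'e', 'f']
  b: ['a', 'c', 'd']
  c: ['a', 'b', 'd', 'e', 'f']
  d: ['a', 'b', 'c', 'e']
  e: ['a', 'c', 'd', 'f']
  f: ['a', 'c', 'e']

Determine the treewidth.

3

A width-3 tree decomposition is:
Bags: B1 = {a, c, e, f}  B2 = {a, c, d, e}  B3 = {a, b, c, d}
Tree: B1–B2, B2–B3
Each bag holds 4 vertices, so the decomposition has width 3, which upper-bounds the treewidth. On the other hand G contains the 4-clique {a, c, d, e}. A clique must lie in a single bag of any decomposition, so no decomposition can have width below 3. The upper and lower bounds meet at 3, so that is the treewidth.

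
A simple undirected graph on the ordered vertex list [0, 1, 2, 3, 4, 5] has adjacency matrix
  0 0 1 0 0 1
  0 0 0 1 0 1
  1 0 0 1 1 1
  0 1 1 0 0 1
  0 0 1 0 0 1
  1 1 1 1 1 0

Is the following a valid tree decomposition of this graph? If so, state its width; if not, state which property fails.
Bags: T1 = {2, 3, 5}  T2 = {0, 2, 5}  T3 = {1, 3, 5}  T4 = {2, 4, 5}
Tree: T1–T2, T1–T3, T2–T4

Yes; width 2.

Vertex coverage: the bags together contain {0, 1, 2, 3, 4, 5}, the full vertex set. Edge coverage: each edge of G has both endpoints in at least one bag. Running intersection: for every vertex, the bags containing it form a connected subtree. All three properties hold, so this is a valid tree decomposition of width max|bag| − 1 = 2, and hence tw(G) ≤ 2.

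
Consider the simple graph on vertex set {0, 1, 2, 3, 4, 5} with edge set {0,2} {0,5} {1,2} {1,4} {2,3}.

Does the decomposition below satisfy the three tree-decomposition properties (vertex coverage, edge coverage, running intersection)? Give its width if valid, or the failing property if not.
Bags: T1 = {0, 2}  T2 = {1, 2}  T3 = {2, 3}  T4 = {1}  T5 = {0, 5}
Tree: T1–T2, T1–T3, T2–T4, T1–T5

A tree decomposition must satisfy three properties: every vertex lies in some bag; for every edge, both endpoints lie together in some bag; and for every vertex, the bags containing it form a connected subtree. Here vertex 4 appears in no bag, so the decomposition is invalid.

No — vertex 4 appears in no bag.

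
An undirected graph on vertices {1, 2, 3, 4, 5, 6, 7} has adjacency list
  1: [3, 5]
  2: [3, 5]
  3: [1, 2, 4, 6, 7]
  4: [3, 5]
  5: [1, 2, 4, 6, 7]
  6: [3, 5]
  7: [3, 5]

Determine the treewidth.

A width-2 tree decomposition is:
Bags: B1 = {3, 5, 6}  B2 = {3, 4, 5}  B3 = {2, 3, 5}  B4 = {1, 3, 5}  B5 = {3, 5, 7}
Tree: B1–B2, B2–B3, B3–B4, B4–B5
Each bag holds 3 vertices, so the decomposition has width 2, which upper-bounds the treewidth. The edges 5–6–3–4–5 form a cycle, so G is not a tree and its treewidth is at least 2. Hence tw(G) = 2 exactly.

2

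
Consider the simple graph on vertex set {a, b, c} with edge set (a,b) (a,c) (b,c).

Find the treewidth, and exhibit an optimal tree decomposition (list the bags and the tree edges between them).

A single bag containing all 3 vertices is trivially a valid decomposition of width 2. Conversely, {a, b, c} is a clique of size 3, and the vertices of any clique must share a bag in every tree decomposition; so some bag has ≥ 3 vertices and tw(G) ≥ 2. The upper and lower bounds meet at 2, so that is the treewidth.

Treewidth 2.
One such decomposition:
Bags: B1 = {a, b, c}
Tree: (single bag)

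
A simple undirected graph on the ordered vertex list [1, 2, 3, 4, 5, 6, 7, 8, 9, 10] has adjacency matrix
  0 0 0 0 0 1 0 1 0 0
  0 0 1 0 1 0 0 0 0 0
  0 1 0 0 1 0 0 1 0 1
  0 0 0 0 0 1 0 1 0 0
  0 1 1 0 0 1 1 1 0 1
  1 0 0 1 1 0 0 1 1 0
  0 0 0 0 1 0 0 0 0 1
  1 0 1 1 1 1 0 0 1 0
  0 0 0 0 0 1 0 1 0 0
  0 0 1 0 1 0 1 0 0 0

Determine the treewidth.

A width-2 tree decomposition is:
Bags: B1 = {5, 6, 8}  B2 = {3, 5, 8}  B3 = {3, 5, 10}  B4 = {1, 6, 8}  B5 = {2, 3, 5}  B6 = {4, 6, 8}  B7 = {6, 8, 9}  B8 = {5, 7, 10}
Tree: B1–B2, B2–B3, B1–B4, B3–B5, B4–B6, B1–B7, B3–B8
Each bag holds 3 vertices, so the decomposition has width 2, which upper-bounds the treewidth. For the lower bound, the 3 vertices {1, 6, 8} are pairwise adjacent, and any tree decomposition puts a clique entirely inside one bag — forcing width ≥ 2. Therefore the treewidth is 2.

2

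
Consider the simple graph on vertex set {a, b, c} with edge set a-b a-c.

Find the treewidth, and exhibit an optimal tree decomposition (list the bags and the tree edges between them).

The largest bag has 2 vertices, giving width 1; this decomposition certifies tw(G) ≤ 1. G has an edge, so its treewidth is at least 1. Combining the bounds, tw(G) = 1.

Treewidth 1.
Bags: B1 = {a, c}  B2 = {a, b}
Tree: B1–B2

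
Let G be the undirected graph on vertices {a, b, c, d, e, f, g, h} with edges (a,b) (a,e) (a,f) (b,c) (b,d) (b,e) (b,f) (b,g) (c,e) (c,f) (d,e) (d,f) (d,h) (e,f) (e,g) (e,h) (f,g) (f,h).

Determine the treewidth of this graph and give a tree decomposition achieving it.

Each bag holds 4 vertices, so the decomposition has width 3, which upper-bounds the treewidth. Conversely, {d, e, f, h} is a clique of size 4, and the vertices of any clique must share a bag in every tree decomposition; so some bag has ≥ 4 vertices and tw(G) ≥ 3. Therefore the treewidth is 3.

Treewidth 3.
One optimal decomposition is:
Bags: B1 = {b, e, f, g}  B2 = {b, d, e, f}  B3 = {b, c, e, f}  B4 = {a, b, e, f}  B5 = {d, e, f, h}
Tree: B1–B2, B1–B3, B2–B4, B2–B5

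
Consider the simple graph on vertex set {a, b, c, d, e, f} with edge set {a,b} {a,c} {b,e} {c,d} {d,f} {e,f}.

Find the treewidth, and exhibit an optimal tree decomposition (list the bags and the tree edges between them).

Treewidth 2.
One such decomposition:
Bags: B1 = {d, e, f}  B2 = {c, d, e}  B3 = {a, c, e}  B4 = {a, b, e}
Tree: B1–B2, B2–B3, B3–B4

Every bag has size at most 3, so the width is 3 − 1 = 2 and tw(G) ≤ 2. The edges e–f–d–c–a–b–e form a cycle, so G is not a tree and its treewidth is at least 2. Therefore the treewidth is 2.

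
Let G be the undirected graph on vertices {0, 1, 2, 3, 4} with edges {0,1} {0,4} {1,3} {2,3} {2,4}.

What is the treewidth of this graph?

A width-2 tree decomposition is:
Bags: B1 = {0, 1, 3}  B2 = {0, 3, 4}  B3 = {2, 3, 4}
Tree: B1–B2, B2–B3
The largest bag has 3 vertices, giving width 2; this decomposition certifies tw(G) ≤ 2. For the lower bound, G contains the cycle 3–1–0–4–2–3, so G is not a forest; only forests have treewidth ≤ 1, hence tw(G) ≥ 2. Hence tw(G) = 2 exactly.

2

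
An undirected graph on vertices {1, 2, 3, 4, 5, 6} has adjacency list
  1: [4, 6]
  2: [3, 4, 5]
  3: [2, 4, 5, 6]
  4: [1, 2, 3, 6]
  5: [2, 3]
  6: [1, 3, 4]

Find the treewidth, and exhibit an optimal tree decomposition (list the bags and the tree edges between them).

Each bag holds 3 vertices, so the decomposition has width 2, which upper-bounds the treewidth. For the lower bound, the 3 vertices {1, 4, 6} are pairwise adjacent, and any tree decomposition puts a clique entirely inside one bag — forcing width ≥ 2. Combining the bounds, tw(G) = 2.

Treewidth 2.
One optimal decomposition is:
Bags: B1 = {3, 4, 6}  B2 = {2, 3, 4}  B3 = {2, 3, 5}  B4 = {1, 4, 6}
Tree: B1–B2, B2–B3, B1–B4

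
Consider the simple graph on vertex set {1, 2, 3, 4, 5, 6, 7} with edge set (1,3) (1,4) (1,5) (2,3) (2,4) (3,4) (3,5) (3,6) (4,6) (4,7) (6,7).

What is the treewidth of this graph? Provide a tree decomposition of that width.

Every bag has size at most 3, so the width is 3 − 1 = 2 and tw(G) ≤ 2. On the other hand G contains the 3-clique {1, 3, 4}. A clique must lie in a single bag of any decomposition, so no decomposition can have width below 2. Therefore the treewidth is 2.

Treewidth 2.
One optimal decomposition is:
Bags: B1 = {4, 6, 7}  B2 = {3, 4, 6}  B3 = {2, 3, 4}  B4 = {1, 3, 4}  B5 = {1, 3, 5}
Tree: B1–B2, B2–B3, B2–B4, B4–B5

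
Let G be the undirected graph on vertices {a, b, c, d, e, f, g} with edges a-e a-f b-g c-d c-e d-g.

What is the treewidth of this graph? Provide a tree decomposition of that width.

Treewidth 1.
One optimal decomposition is:
Bags: B1 = {b, g}  B2 = {d, g}  B3 = {c, d}  B4 = {c, e}  B5 = {a, e}  B6 = {a, f}
Tree: B1–B2, B2–B3, B3–B4, B4–B5, B5–B6

Every bag has size at most 2, so the width is 2 − 1 = 1 and tw(G) ≤ 1. Any graph with an edge has treewidth ≥ 1, and G has the edge b–g. Therefore the treewidth is 1.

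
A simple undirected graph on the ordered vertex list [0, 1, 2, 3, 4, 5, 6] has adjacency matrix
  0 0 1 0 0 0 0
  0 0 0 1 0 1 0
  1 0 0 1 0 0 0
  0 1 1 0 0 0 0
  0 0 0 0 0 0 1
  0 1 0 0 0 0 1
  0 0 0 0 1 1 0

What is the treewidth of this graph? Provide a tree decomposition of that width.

Treewidth 1.
Bags: B1 = {0, 2}  B2 = {2, 3}  B3 = {1, 3}  B4 = {1, 5}  B5 = {5, 6}  B6 = {4, 6}
Tree: B1–B2, B2–B3, B3–B4, B4–B5, B5–B6

Every bag has size at most 2, so the width is 2 − 1 = 1 and tw(G) ≤ 1. G has an edge, so its treewidth is at least 1. Hence tw(G) = 1 exactly.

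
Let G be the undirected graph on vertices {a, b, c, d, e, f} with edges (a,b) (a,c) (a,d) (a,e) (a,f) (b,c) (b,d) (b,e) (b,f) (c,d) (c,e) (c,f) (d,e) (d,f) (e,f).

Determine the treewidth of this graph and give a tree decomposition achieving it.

Treewidth 5.
One such decomposition:
Bags: B1 = {a, b, c, d, e, f}
Tree: (single bag)

A single bag containing all 6 vertices is trivially a valid decomposition of width 5. For the lower bound, the 6 vertices {a, b, c, d, e, f} are pairwise adjacent, and any tree decomposition puts a clique entirely inside one bag — forcing width ≥ 5. The upper and lower bounds meet at 5, so that is the treewidth.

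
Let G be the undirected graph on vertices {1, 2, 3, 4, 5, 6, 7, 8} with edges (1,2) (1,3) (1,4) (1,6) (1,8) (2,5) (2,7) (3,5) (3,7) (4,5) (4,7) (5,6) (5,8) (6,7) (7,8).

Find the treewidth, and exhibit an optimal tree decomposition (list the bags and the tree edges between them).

Treewidth 3.
One such decomposition:
Bags: B1 = {1, 4, 5, 7}  B2 = {1, 5, 7, 8}  B3 = {1, 3, 5, 7}  B4 = {1, 2, 5, 7}  B5 = {1, 5, 6, 7}
Tree: B1–B2, B2–B3, B3–B4, B4–B5

The largest bag has 4 vertices, giving width 3; this decomposition certifies tw(G) ≤ 3. For the lower bound: the 4 vertex sets {4,5}, {7,8}, {1}, {3} are disjoint, each induces a connected subgraph, and every pair is joined by at least one edge of G. Contracting each set to a single vertex therefore yields K_{4} as a minor, and since treewidth is minor-monotone, tw(G) ≥ tw(K_{4}) = 3. Hence tw(G) = 3 exactly.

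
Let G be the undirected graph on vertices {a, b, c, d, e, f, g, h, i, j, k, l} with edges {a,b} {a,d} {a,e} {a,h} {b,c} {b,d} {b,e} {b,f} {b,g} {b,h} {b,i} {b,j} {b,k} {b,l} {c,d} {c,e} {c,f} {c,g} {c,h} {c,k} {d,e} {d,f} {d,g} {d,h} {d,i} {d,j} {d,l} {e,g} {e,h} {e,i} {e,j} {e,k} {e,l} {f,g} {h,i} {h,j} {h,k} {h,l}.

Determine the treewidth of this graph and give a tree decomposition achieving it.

Each bag holds 5 vertices, so the decomposition has width 4, which upper-bounds the treewidth. On the other hand G contains the 5-clique {b, c, d, e, g}. A clique must lie in a single bag of any decomposition, so no decomposition can have width below 4. Therefore the treewidth is 4.

Treewidth 4.
One such decomposition:
Bags: B1 = {b, d, e, h, j}  B2 = {b, c, d, e, h}  B3 = {a, b, d, e, h}  B4 = {b, c, e, h, k}  B5 = {b, d, e, h, i}  B6 = {b, c, d, e, g}  B7 = {b, c, d, f, g}  B8 = {b, d, e, h, l}
Tree: B1–B2, B2–B3, B2–B4, B1–B5, B2–B6, B6–B7, B2–B8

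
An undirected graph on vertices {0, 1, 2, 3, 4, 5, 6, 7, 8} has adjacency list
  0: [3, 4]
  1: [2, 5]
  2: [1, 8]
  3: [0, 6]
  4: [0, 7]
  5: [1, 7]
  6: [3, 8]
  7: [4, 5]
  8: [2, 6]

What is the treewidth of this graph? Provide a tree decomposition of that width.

Each bag holds 3 vertices, so the decomposition has width 2, which upper-bounds the treewidth. For the lower bound, G contains the cycle 2–8–6–3–0–4–7–5–1–2, so G is not a forest; only forests have treewidth ≤ 1, hence tw(G) ≥ 2. Therefore the treewidth is 2.

Treewidth 2.
One optimal decomposition is:
Bags: B1 = {2, 6, 8}  B2 = {2, 3, 6}  B3 = {0, 2, 3}  B4 = {0, 2, 4}  B5 = {2, 4, 7}  B6 = {2, 5, 7}  B7 = {1, 2, 5}
Tree: B1–B2, B2–B3, B3–B4, B4–B5, B5–B6, B6–B7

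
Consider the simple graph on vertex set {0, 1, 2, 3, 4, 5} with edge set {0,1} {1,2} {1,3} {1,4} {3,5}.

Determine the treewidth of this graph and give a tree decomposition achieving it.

Treewidth 1.
One optimal decomposition is:
Bags: B1 = {1, 4}  B2 = {1, 2}  B3 = {1, 3}  B4 = {0, 1}  B5 = {3, 5}
Tree: B1–B2, B1–B3, B2–B4, B3–B5

Every bag has size at most 2, so the width is 2 − 1 = 1 and tw(G) ≤ 1. Any graph with an edge has treewidth ≥ 1, and G has the edge 4–1. Therefore the treewidth is 1.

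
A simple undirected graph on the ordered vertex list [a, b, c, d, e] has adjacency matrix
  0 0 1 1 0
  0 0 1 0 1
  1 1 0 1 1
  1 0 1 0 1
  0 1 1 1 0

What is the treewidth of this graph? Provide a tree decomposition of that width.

Treewidth 2.
One such decomposition:
Bags: B1 = {a, c, d}  B2 = {c, d, e}  B3 = {b, c, e}
Tree: B1–B2, B2–B3

Every bag has size at most 3, so the width is 3 − 1 = 2 and tw(G) ≤ 2. Conversely, {c, d, e} is a clique of size 3, and the vertices of any clique must share a bag in every tree decomposition; so some bag has ≥ 3 vertices and tw(G) ≥ 2. Therefore the treewidth is 2.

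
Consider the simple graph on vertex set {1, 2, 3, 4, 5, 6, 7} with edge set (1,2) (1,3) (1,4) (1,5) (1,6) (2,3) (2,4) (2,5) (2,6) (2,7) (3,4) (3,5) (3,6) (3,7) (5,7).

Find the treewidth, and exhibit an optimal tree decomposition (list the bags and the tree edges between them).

The largest bag has 4 vertices, giving width 3; this decomposition certifies tw(G) ≤ 3. Conversely, {1, 2, 3, 4} is a clique of size 4, and the vertices of any clique must share a bag in every tree decomposition; so some bag has ≥ 4 vertices and tw(G) ≥ 3. Hence tw(G) = 3 exactly.

Treewidth 3.
One such decomposition:
Bags: B1 = {1, 2, 3, 5}  B2 = {1, 2, 3, 4}  B3 = {1, 2, 3, 6}  B4 = {2, 3, 5, 7}
Tree: B1–B2, B1–B3, B1–B4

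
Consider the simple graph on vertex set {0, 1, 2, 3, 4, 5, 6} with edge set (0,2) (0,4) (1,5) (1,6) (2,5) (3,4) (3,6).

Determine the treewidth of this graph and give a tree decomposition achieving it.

Treewidth 2.
Bags: B1 = {1, 5, 6}  B2 = {2, 5, 6}  B3 = {0, 2, 6}  B4 = {0, 4, 6}  B5 = {3, 4, 6}
Tree: B1–B2, B2–B3, B3–B4, B4–B5

Each bag holds 3 vertices, so the decomposition has width 2, which upper-bounds the treewidth. For the lower bound, G contains the cycle 6–1–5–2–0–4–3–6, so G is not a forest; only forests have treewidth ≤ 1, hence tw(G) ≥ 2. Hence tw(G) = 2 exactly.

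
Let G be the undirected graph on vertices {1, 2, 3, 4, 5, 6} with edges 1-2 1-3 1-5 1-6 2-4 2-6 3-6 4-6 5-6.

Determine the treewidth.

2

A width-2 tree decomposition is:
Bags: B1 = {2, 4, 6}  B2 = {1, 2, 6}  B3 = {1, 5, 6}  B4 = {1, 3, 6}
Tree: B1–B2, B2–B3, B3–B4
The largest bag has 3 vertices, giving width 2; this decomposition certifies tw(G) ≤ 2. For the lower bound, the 3 vertices {1, 2, 6} are pairwise adjacent, and any tree decomposition puts a clique entirely inside one bag — forcing width ≥ 2. Combining the bounds, tw(G) = 2.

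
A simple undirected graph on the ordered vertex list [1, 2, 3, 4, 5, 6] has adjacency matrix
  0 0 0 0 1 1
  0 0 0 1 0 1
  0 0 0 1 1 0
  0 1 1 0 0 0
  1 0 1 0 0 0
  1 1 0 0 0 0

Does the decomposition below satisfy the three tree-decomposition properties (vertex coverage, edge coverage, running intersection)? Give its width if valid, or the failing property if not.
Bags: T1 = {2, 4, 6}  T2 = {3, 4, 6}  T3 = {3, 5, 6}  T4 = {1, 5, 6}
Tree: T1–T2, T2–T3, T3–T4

Every vertex of G appears in some bag (union = {1, 2, 3, 4, 5, 6}); every edge is covered by a bag; and for each vertex v the set of bags containing v is connected in the bag tree. The decomposition is therefore valid. The largest bag has 3 vertices, so the width is 2.

Yes; width 2.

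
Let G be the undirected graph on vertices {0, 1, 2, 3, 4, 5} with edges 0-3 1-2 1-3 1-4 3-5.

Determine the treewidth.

1

A width-1 tree decomposition is:
Bags: B1 = {1, 3}  B2 = {0, 3}  B3 = {1, 4}  B4 = {3, 5}  B5 = {1, 2}
Tree: B1–B2, B1–B3, B2–B4, B1–B5
The largest bag has 2 vertices, giving width 1; this decomposition certifies tw(G) ≤ 1. Since G has at least one edge (e.g. 1–3), it is not an edgeless graph, so tw(G) ≥ 1. The upper and lower bounds meet at 1, so that is the treewidth.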